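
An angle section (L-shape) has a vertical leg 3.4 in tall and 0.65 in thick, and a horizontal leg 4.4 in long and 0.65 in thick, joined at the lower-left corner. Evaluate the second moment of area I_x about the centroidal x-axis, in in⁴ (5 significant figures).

I_x ≈ 4.4062 in⁴

Treat the section as a set of non-overlapping primitives; coordinates are from the bounding-box lower-left.
Vertical leg: 0.65 × 3.4, A = 2.21 in², y = 1.7 in, Ī = 2.128967 in⁴.
Horizontal leg (remainder): 3.75 × 0.65, A = 2.4375 in², y = 0.325 in, Ī = 0.08582031 in⁴.
Centroid: ȳ = ΣA·y / ΣA = 0.9788462 in.
Transfer each piece to the centroidal x-axis using Ī + A·d² with d = y − 0.9788462:
  vertical leg: d = 0.7211538 in → contributes +3.278306 in⁴
  horizontal leg (remainder): d = -0.6538462 in → contributes +1.127888 in⁴
Total I = 4.406193 in⁴.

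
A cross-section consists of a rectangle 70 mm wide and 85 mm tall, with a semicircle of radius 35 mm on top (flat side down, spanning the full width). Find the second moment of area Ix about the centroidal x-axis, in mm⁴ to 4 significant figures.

Ix ≈ 8.530 × 10⁶ mm⁴

Break the section into simple shapes (no overlaps), measuring from the bottom-left corner of the bounding box.
Rectangular body: 70 × 85, A = 5 950 mm², y = 42.5 mm, Ī = 3 582 396 mm⁴.
Semicircular cap: semicircle r = 35, A = 1924.23 mm², y = 99.8545 mm, Ī = 164 704 mm⁴.
Centroid: ȳ = ΣA·y / ΣA = 56.5157 mm.
Transfer each piece to the centroidal x-axis using Ī + A·d² with d = y − 56.5157:
  rectangular body: d = -14.0157 mm → contributes +4 751 216 mm⁴
  semicircular cap: d = 43.3387 mm → contributes +3 778 874 mm⁴
Total I = 8 530 090 mm⁴.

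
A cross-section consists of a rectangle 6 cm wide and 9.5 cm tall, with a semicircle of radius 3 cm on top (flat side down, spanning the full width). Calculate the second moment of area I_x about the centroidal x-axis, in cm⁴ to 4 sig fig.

Decompose the section into non-overlapping parts with the origin at the bottom-left of its bounding rectangle.
Rectangular body: 6 × 9.5, A = 57 cm², y = 4.75 cm, Ī = 428.688 cm⁴.
Semicircular cap: semicircle r = 3, A = 14.1372 cm², y = 10.7732 cm, Ī = 8.89031 cm⁴.
Centroid: ȳ = ΣA·y / ΣA = 5.947 cm.
Transfer each piece to the centroidal x-axis using Ī + A·d² with d = y − 5.947:
  rectangular body: d = -1.197 cm → contributes +510.358 cm⁴
  semicircular cap: d = 4.82623 cm → contributes +338.181 cm⁴
Total I = 848.539 cm⁴.

I_x ≈ 848.5 cm⁴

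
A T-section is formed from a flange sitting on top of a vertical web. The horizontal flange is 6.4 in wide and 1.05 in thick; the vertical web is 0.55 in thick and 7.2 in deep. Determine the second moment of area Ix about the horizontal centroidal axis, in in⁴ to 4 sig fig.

Decompose the section into non-overlapping parts with the origin at the bottom-left of its bounding rectangle.
Flange: 6.4 × 1.05, A = 6.72 in², y = 7.725 in, Ī = 0.6174 in⁴.
Web: 0.55 × 7.2, A = 3.96 in², y = 3.6 in, Ī = 17.1072 in⁴.
Centroid: ȳ = ΣA·y / ΣA = 6.19551 in.
Transfer each piece to the horizontal centroidal axis using Ī + A·d² with d = y − 6.19551:
  flange: d = 1.52949 in → contributes +16.3379 in⁴
  web: d = -2.59551 in → contributes +43.7843 in⁴
Total I = 60.1222 in⁴.

Ix ≈ 60.12 in⁴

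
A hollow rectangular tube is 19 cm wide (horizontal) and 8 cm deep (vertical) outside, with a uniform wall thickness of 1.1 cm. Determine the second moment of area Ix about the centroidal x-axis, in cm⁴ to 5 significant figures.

Ix ≈ 537.51 cm⁴

Break the section into simple shapes (no overlaps), measuring from the bottom-left corner of the bounding box.
Outer rectangle: 19 × 8, A = 152 cm², y = 4 cm, Ī = 810.6667 cm⁴.
Inner void (subtracted): 16.8 × 5.8, A = 97.44 cm², y = 4 cm, Ī = 273.1568 cm⁴.
By symmetry the centroid is at mid-height, ȳ = 4 cm.
All pieces are centred on the centroidal x-axis, so I = ΣĪ (holes subtracted) = 537.5099 cm⁴.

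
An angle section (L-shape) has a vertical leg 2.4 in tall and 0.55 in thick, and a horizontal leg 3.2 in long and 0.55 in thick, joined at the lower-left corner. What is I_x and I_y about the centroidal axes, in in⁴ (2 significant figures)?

Split into non-overlapping primitives; take the origin at the lower-left of the bounding box.
Vertical leg: 0.55 × 2.4, A = 1.32 in², y = 1.2 in, Ī = 0.6336 in⁴.
Horizontal leg (remainder): 2.65 × 0.55, A = 1.458 in², y = 0.275 in, Ī = 0.03674 in⁴.
Centroid: ȳ = ΣA·y / ΣA = 0.7146 in.
Transfer each piece to the centroidal x-axis using Ī + A·d² with d = y − 0.7146:
  vertical leg: d = 0.4854 in → contributes +0.9446 in⁴
  horizontal leg (remainder): d = -0.4396 in → contributes +0.3184 in⁴
Total I = 1.263 in⁴.
For the y-axis: x̄ = 1.115 in.
Repeating about the centroidal y-axis gives I_y = 2.659 in⁴.

I_x ≈ 1.3 in⁴, I_y ≈ 2.7 in⁴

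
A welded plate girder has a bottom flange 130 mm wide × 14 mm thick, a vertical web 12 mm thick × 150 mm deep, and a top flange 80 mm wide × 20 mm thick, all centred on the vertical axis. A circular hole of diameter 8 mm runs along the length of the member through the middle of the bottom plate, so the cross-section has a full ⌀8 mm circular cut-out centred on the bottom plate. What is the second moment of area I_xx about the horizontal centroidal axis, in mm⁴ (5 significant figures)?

I_xx ≈ 2.6901 × 10⁷ mm⁴

Treat the section as a set of non-overlapping primitives; coordinates are from the bounding-box lower-left.
Bottom plate: 130 × 14, A = 1 820 mm², y = 7 mm, Ī = 29726.67 mm⁴.
Web plate: 12 × 150, A = 1 800 mm², y = 89 mm, Ī = 3 375 000 mm⁴.
Top plate: 80 × 20, A = 1 600 mm², y = 174 mm, Ī = 53333.33 mm⁴.
Hole (subtracted): ⌀8, A = 50.26548 mm², y = 7 mm, Ī = 201.0619 mm⁴.
Centroid: ȳ = ΣA·y / ΣA = 87.23623 mm.
Transfer each piece to the horizontal centroidal axis using Ī + A·d² with d = y − 87.23623:
  bottom plate: d = -80.23623 mm → contributes +11 746 618 mm⁴
  web plate: d = 1.763772 mm → contributes +3 380 600 mm⁴
  top plate: d = 86.76377 mm → contributes +12 098 057 mm⁴
  hole: d = -80.23623 mm → contributes −323802.8 mm⁴
Total I = 26 901 471 mm⁴.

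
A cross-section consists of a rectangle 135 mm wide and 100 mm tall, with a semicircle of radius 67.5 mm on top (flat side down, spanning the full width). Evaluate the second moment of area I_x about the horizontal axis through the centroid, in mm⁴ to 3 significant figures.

Treat the section as a set of non-overlapping primitives; coordinates are from the bounding-box lower-left.
Rectangular body: 135 × 100, A = 13 500 mm², y = 50 mm, Ī = 11 250 000 mm⁴.
Semicircular cap: semicircle r = 67.5, A = 7156.9 mm², y = 128.65 mm, Ī = 2 278 490 mm⁴.
Centroid: ȳ = ΣA·y / ΣA = 77.249 mm.
Transfer each piece to the horizontal axis through the centroid using Ī + A·d² with d = y − 77.249:
  rectangular body: d = -27.249 mm → contributes +21 273 762 mm⁴
  semicircular cap: d = 51.399 mm → contributes +21 186 120 mm⁴
Total I = 42 459 883 mm⁴.

I_x ≈ 4.25 × 10⁷ mm⁴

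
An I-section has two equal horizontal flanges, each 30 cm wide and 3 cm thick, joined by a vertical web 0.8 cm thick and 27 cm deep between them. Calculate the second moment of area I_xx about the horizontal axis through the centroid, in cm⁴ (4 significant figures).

Split into non-overlapping primitives; take the origin at the lower-left of the bounding box.
Bottom flange: 30 × 3, A = 90 cm², y = 1.5 cm, Ī = 67.5 cm⁴.
Web: 0.8 × 27, A = 21.6 cm², y = 16.5 cm, Ī = 1312.2 cm⁴.
Top flange: 30 × 3, A = 90 cm², y = 31.5 cm, Ī = 67.5 cm⁴.
By symmetry the centroid is at mid-height, ȳ = 16.5 cm.
Transfer each piece to the horizontal axis through the centroid using Ī + A·d² with d = y − 16.5:
  bottom flange: d = -15 cm → contributes +20317.5 cm⁴
  web: d = 0 cm → contributes +1312.2 cm⁴
  top flange: d = 15 cm → contributes +20317.5 cm⁴
Total I = 41947.2 cm⁴.

I_xx ≈ 4.195 × 10⁴ cm⁴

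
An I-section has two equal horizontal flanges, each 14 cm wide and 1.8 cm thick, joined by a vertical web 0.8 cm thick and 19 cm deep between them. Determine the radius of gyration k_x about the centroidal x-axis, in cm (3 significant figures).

k_x ≈ 9.50 cm

Treat the section as a set of non-overlapping primitives; coordinates are from the bounding-box lower-left.
Bottom flange: 14 × 1.8, A = 25.2 cm², y = 0.9 cm, Ī = 6.804 cm⁴.
Web: 0.8 × 19, A = 15.2 cm², y = 11.3 cm, Ī = 457.27 cm⁴.
Top flange: 14 × 1.8, A = 25.2 cm², y = 21.7 cm, Ī = 6.804 cm⁴.
By symmetry the centroid is at mid-height, ȳ = 11.3 cm.
Transfer each piece to the centroidal x-axis using Ī + A·d² with d = y − 11.3:
  bottom flange: d = -10.4 cm → contributes +2732.4 cm⁴
  web: d = 0 cm → contributes +457.27 cm⁴
  top flange: d = 10.4 cm → contributes +2732.4 cm⁴
Total I = 5922.1 cm⁴.
Radius of gyration: k = √(I/A) = √(5922.1 / 65.6) = 9.5014 cm.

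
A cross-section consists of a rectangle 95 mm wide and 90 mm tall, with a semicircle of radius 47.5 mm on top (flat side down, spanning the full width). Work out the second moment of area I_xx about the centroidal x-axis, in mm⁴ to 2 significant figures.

I_xx ≈ 1.7 × 10⁷ mm⁴

Break the section into simple shapes (no overlaps), measuring from the bottom-left corner of the bounding box.
Rectangular body: 95 × 90, A = 8 550 mm², y = 45 mm, Ī = 5 771 250 mm⁴.
Semicircular cap: semicircle r = 47.5, A = 3 544 mm², y = 110.2 mm, Ī = 558 736 mm⁴.
Centroid: ȳ = ΣA·y / ΣA = 64.09 mm.
Transfer each piece to the centroidal x-axis using Ī + A·d² with d = y − 64.09:
  rectangular body: d = -19.09 mm → contributes +8 888 630 mm⁴
  semicircular cap: d = 46.06 mm → contributes +8 079 271 mm⁴
Total I = 16 967 900 mm⁴.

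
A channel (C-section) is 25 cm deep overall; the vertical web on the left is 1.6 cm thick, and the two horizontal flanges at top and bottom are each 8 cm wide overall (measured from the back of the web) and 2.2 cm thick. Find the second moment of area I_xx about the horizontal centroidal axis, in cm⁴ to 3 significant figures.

Decompose the section into non-overlapping parts with the origin at the bottom-left of its bounding rectangle.
Web: 1.6 × 25, A = 40 cm², y = 12.5 cm, Ī = 2083.3 cm⁴.
Top flange (beyond web): 6.4 × 2.2, A = 14.08 cm², y = 23.9 cm, Ī = 5.6789 cm⁴.
Bottom flange (beyond web): 6.4 × 2.2, A = 14.08 cm², y = 1.1 cm, Ī = 5.6789 cm⁴.
By symmetry the centroid is at mid-height, ȳ = 12.5 cm.
Transfer each piece to the horizontal centroidal axis using Ī + A·d² with d = y − 12.5:
  web: d = 0 cm → contributes +2083.3 cm⁴
  top flange (beyond web): d = 11.4 cm → contributes +1835.5 cm⁴
  bottom flange (beyond web): d = -11.4 cm → contributes +1835.5 cm⁴
Total I = 5754.4 cm⁴.

I_xx ≈ 5750 cm⁴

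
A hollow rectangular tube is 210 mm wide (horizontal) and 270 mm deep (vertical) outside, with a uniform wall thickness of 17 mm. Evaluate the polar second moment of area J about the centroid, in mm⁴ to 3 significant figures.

J ≈ 2.53 × 10⁸ mm⁴

Decompose the section into non-overlapping parts with the origin at the bottom-left of its bounding rectangle.
Outer rectangle: 210 × 270, A = 56 700 mm², y = 135 mm, Ī = 344 452 500 mm⁴.
Inner void (subtracted): 176 × 236, A = 41 536 mm², y = 135 mm, Ī = 192 782 421 mm⁴.
By symmetry the centroid is at mid-height, ȳ = 135 mm.
All pieces are centred on the centroidal x-axis, so I = ΣĪ (holes subtracted) = 151 670 079 mm⁴.
Repeating about the centroidal y-axis gives I_y = 101 154 239 mm⁴.
Polar second moment: J = I_x + I_y = 252 824 317 mm⁴.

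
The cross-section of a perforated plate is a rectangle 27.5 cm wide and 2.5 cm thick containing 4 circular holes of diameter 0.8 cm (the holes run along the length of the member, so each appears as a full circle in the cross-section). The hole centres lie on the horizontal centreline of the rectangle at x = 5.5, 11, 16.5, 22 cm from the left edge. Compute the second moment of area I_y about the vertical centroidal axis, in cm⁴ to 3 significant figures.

I_y ≈ 4260 cm⁴

Break the section into simple shapes (no overlaps), measuring from the bottom-left corner of the bounding box.
Plate: 27.5 × 2.5, A = 68.75 cm², x = 13.75 cm, Ī = 4332.7 cm⁴.
Hole 1 (subtracted): ⌀0.8, A = 0.50265 cm², x = 5.5 cm, Ī = 0.020106 cm⁴.
Hole 2 (subtracted): ⌀0.8, A = 0.50265 cm², x = 11 cm, Ī = 0.020106 cm⁴.
Hole 3 (subtracted): ⌀0.8, A = 0.50265 cm², x = 16.5 cm, Ī = 0.020106 cm⁴.
Hole 4 (subtracted): ⌀0.8, A = 0.50265 cm², x = 22 cm, Ī = 0.020106 cm⁴.
By symmetry the centroid is at mid-width, x̄ = 13.75 cm.
Transfer each piece to the vertical centroidal axis using Ī + A·d² with d = x − 13.75:
  plate: d = 0 cm → contributes +4332.7 cm⁴
  hole 1: d = -8.25 cm → contributes −34.232 cm⁴
  hole 2: d = -2.75 cm → contributes −3.8214 cm⁴
  hole 3: d = 2.75 cm → contributes −3.8214 cm⁴
  hole 4: d = 8.25 cm → contributes −34.232 cm⁴
Total I = 4256.6 cm⁴.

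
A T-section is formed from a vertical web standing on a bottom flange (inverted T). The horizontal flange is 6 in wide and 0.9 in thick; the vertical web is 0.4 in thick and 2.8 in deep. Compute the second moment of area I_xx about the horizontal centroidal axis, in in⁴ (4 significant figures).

Treat the section as a set of non-overlapping primitives; coordinates are from the bounding-box lower-left.
Flange: 6 × 0.9, A = 5.4 in², y = 0.45 in, Ī = 0.3645 in⁴.
Web: 0.4 × 2.8, A = 1.12 in², y = 2.3 in, Ī = 0.731733 in⁴.
Centroid: ȳ = ΣA·y / ΣA = 0.767791 in.
Transfer each piece to the horizontal centroidal axis using Ī + A·d² with d = y − 0.767791:
  flange: d = -0.317791 in → contributes +0.909853 in⁴
  web: d = 1.53221 in → contributes +3.36112 in⁴
Total I = 4.27097 in⁴.

I_xx ≈ 4.271 in⁴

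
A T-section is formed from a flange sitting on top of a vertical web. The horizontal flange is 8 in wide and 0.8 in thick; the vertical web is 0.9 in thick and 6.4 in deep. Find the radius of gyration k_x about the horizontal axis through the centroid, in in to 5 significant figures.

Break the section into simple shapes (no overlaps), measuring from the bottom-left corner of the bounding box.
Flange: 8 × 0.8, A = 6.4 in², y = 6.8 in, Ī = 0.3413333 in⁴.
Web: 0.9 × 6.4, A = 5.76 in², y = 3.2 in, Ī = 19.6608 in⁴.
Centroid: ȳ = ΣA·y / ΣA = 5.094737 in.
Transfer each piece to the horizontal axis through the centroid using Ī + A·d² with d = y − 5.094737:
  flange: d = 1.705263 in → contributes +18.95204 in⁴
  web: d = -1.894737 in → contributes +40.33936 in⁴
Total I = 59.2914 in⁴.
Radius of gyration: k = √(I/A) = √(59.2914 / 12.16) = 2.208152 in.

k_x ≈ 2.2082 in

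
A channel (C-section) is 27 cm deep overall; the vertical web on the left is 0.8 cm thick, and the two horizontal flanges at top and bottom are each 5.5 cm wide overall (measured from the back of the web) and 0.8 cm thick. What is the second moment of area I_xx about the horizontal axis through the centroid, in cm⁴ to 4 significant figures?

I_xx ≈ 2603 cm⁴

Decompose the section into non-overlapping parts with the origin at the bottom-left of its bounding rectangle.
Web: 0.8 × 27, A = 21.6 cm², y = 13.5 cm, Ī = 1312.2 cm⁴.
Top flange (beyond web): 4.7 × 0.8, A = 3.76 cm², y = 26.6 cm, Ī = 0.200533 cm⁴.
Bottom flange (beyond web): 4.7 × 0.8, A = 3.76 cm², y = 0.4 cm, Ī = 0.200533 cm⁴.
By symmetry the centroid is at mid-height, ȳ = 13.5 cm.
Transfer each piece to the horizontal axis through the centroid using Ī + A·d² with d = y − 13.5:
  web: d = 0 cm → contributes +1312.2 cm⁴
  top flange (beyond web): d = 13.1 cm → contributes +645.454 cm⁴
  bottom flange (beyond web): d = -13.1 cm → contributes +645.454 cm⁴
Total I = 2603.11 cm⁴.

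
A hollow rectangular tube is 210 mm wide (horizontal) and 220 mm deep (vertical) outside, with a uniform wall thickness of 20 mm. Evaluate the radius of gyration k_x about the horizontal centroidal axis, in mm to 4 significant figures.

Break the section into simple shapes (no overlaps), measuring from the bottom-left corner of the bounding box.
Outer rectangle: 210 × 220, A = 46 200 mm², y = 110 mm, Ī = 186 340 000 mm⁴.
Inner void (subtracted): 170 × 180, A = 30 600 mm², y = 110 mm, Ī = 82 620 000 mm⁴.
By symmetry the centroid is at mid-height, ȳ = 110 mm.
All pieces are centred on the horizontal centroidal axis, so I = ΣĪ (holes subtracted) = 103 720 000 mm⁴.
Radius of gyration: k = √(I/A) = √(103 720 000 / 15 600) = 81.5397 mm.

k_x ≈ 81.54 mm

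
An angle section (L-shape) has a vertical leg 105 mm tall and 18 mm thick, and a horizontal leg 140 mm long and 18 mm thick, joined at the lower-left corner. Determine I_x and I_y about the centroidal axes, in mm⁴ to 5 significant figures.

I_x ≈ 3.7178 × 10⁶ mm⁴, I_y ≈ 7.7521 × 10⁶ mm⁴

Treat the section as a set of non-overlapping primitives; coordinates are from the bounding-box lower-left.
Vertical leg: 18 × 105, A = 1 890 mm², y = 52.5 mm, Ī = 1 736 438 mm⁴.
Horizontal leg (remainder): 122 × 18, A = 2 196 mm², y = 9 mm, Ī = 59 292 mm⁴.
Centroid: ȳ = ΣA·y / ΣA = 29.12115 mm.
Transfer each piece to the centroidal x-axis using Ī + A·d² with d = y − 29.12115:
  vertical leg: d = 23.37885 mm → contributes +2 769 456 mm⁴
  horizontal leg (remainder): d = -20.12115 mm → contributes +948365.6 mm⁴
Total I = 3 717 822 mm⁴.
For the y-axis: x̄ = 46.62115 mm.
Repeating about the centroidal y-axis gives I_y = 7 752 080 mm⁴.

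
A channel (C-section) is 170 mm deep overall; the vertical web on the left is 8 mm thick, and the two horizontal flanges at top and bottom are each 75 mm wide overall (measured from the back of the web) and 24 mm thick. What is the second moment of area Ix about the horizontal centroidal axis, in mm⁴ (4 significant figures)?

Treat the section as a set of non-overlapping primitives; coordinates are from the bounding-box lower-left.
Web: 8 × 170, A = 1 360 mm², y = 85 mm, Ī = 3 275 333 mm⁴.
Top flange (beyond web): 67 × 24, A = 1 608 mm², y = 158 mm, Ī = 77 184 mm⁴.
Bottom flange (beyond web): 67 × 24, A = 1 608 mm², y = 12 mm, Ī = 77 184 mm⁴.
By symmetry the centroid is at mid-height, ȳ = 85 mm.
Transfer each piece to the horizontal centroidal axis using Ī + A·d² with d = y − 85:
  web: d = 0 mm → contributes +3 275 333 mm⁴
  top flange (beyond web): d = 73 mm → contributes +8 646 216 mm⁴
  bottom flange (beyond web): d = -73 mm → contributes +8 646 216 mm⁴
Total I = 20 567 765 mm⁴.

Ix ≈ 2.057 × 10⁷ mm⁴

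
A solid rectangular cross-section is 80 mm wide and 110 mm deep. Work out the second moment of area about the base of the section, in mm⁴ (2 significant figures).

The section: 80 × 110, A = 8 800 mm², y = 55 mm, Ī = 8 873 333 mm⁴.
Transfer it to the bottom edge using Ī + A·d² with d = y − 0:
  the section: d = 55 mm → contributes +35 493 333 mm⁴
Total I = 35 493 333 mm⁴.

I_base ≈ 3.5 × 10⁷ mm⁴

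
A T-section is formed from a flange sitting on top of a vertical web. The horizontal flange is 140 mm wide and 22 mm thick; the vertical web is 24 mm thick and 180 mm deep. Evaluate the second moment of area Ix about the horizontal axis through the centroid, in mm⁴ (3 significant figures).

Treat the section as a set of non-overlapping primitives; coordinates are from the bounding-box lower-left.
Flange: 140 × 22, A = 3 080 mm², y = 191 mm, Ī = 124 227 mm⁴.
Web: 24 × 180, A = 4 320 mm², y = 90 mm, Ī = 11 664 000 mm⁴.
Centroid: ȳ = ΣA·y / ΣA = 132.04 mm.
Transfer each piece to the horizontal axis through the centroid using Ī + A·d² with d = y − 132.04:
  flange: d = 58.962 mm → contributes +10 831 959 mm⁴
  web: d = -42.038 mm → contributes +19 298 217 mm⁴
Total I = 30 130 176 mm⁴.

Ix ≈ 3.01 × 10⁷ mm⁴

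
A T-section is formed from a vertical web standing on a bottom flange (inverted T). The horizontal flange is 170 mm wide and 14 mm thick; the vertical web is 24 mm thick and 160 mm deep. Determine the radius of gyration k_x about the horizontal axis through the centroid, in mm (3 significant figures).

Decompose the section into non-overlapping parts with the origin at the bottom-left of its bounding rectangle.
Flange: 170 × 14, A = 2 380 mm², y = 7 mm, Ī = 38 873 mm⁴.
Web: 24 × 160, A = 3 840 mm², y = 94 mm, Ī = 8 192 000 mm⁴.
Centroid: ȳ = ΣA·y / ΣA = 60.711 mm.
Transfer each piece to the horizontal axis through the centroid using Ī + A·d² with d = y − 60.711:
  flange: d = -53.711 mm → contributes +6 904 768 mm⁴
  web: d = 33.289 mm → contributes +12 447 424 mm⁴
Total I = 19 352 192 mm⁴.
Radius of gyration: k = √(I/A) = √(19 352 192 / 6 220) = 55.779 mm.

k_x ≈ 55.8 mm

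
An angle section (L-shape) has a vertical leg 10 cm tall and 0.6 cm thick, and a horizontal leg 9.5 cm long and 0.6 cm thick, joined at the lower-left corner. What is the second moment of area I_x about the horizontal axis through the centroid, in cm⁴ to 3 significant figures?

Split into non-overlapping primitives; take the origin at the lower-left of the bounding box.
Vertical leg: 0.6 × 10, A = 6 cm², y = 5 cm, Ī = 50 cm⁴.
Horizontal leg (remainder): 8.9 × 0.6, A = 5.34 cm², y = 0.3 cm, Ī = 0.1602 cm⁴.
Centroid: ȳ = ΣA·y / ΣA = 2.7868 cm.
Transfer each piece to the horizontal axis through the centroid using Ī + A·d² with d = y − 2.7868:
  vertical leg: d = 2.2132 cm → contributes +79.39 cm⁴
  horizontal leg (remainder): d = -2.4868 cm → contributes +33.183 cm⁴
Total I = 112.57 cm⁴.

I_x ≈ 113 cm⁴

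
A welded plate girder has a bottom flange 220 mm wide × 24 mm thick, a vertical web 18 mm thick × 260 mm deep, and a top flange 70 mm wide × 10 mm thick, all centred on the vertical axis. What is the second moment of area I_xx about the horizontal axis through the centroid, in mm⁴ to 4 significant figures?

Decompose the section into non-overlapping parts with the origin at the bottom-left of its bounding rectangle.
Bottom plate: 220 × 24, A = 5 280 mm², y = 12 mm, Ī = 253 440 mm⁴.
Web plate: 18 × 260, A = 4 680 mm², y = 154 mm, Ī = 26 364 000 mm⁴.
Top plate: 70 × 10, A = 700 mm², y = 289 mm, Ī = 5833.33 mm⁴.
Centroid: ȳ = ΣA·y / ΣA = 92.531 mm.
Transfer each piece to the horizontal axis through the centroid using Ī + A·d² with d = y − 92.531:
  bottom plate: d = -80.531 mm → contributes +34 495 481 mm⁴
  web plate: d = 61.469 mm → contributes +44 047 114 mm⁴
  top plate: d = 196.469 mm → contributes +27 025 893 mm⁴
Total I = 105 568 488 mm⁴.

I_xx ≈ 1.056 × 10⁸ mm⁴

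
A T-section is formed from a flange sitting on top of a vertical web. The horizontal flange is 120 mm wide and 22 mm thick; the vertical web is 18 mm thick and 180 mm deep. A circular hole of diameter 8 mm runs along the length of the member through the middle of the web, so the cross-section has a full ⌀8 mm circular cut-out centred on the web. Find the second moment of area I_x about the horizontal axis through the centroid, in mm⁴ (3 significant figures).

Decompose the section into non-overlapping parts with the origin at the bottom-left of its bounding rectangle.
Flange: 120 × 22, A = 2 640 mm², y = 191 mm, Ī = 106 480 mm⁴.
Web: 18 × 180, A = 3 240 mm², y = 90 mm, Ī = 8 748 000 mm⁴.
Hole (subtracted): ⌀8, A = 50.265 mm², y = 90 mm, Ī = 201.06 mm⁴.
Centroid: ȳ = ΣA·y / ΣA = 135.74 mm.
Transfer each piece to the horizontal axis through the centroid using Ī + A·d² with d = y − 135.74:
  flange: d = 55.262 mm → contributes +8 168 766 mm⁴
  web: d = -45.738 mm → contributes +15 525 945 mm⁴
  hole: d = -45.738 mm → contributes −105 354 mm⁴
Total I = 23 589 357 mm⁴.

I_x ≈ 2.36 × 10⁷ mm⁴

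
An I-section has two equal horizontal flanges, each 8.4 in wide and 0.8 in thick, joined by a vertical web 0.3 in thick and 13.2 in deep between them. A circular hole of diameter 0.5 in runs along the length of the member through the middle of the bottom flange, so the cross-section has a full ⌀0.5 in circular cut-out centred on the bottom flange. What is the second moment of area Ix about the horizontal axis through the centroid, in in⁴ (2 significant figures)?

Ix ≈ 710 in⁴

Break the section into simple shapes (no overlaps), measuring from the bottom-left corner of the bounding box.
Bottom flange: 8.4 × 0.8, A = 6.72 in², y = 0.4 in, Ī = 0.3584 in⁴.
Web: 0.3 × 13.2, A = 3.96 in², y = 7.4 in, Ī = 57.5 in⁴.
Top flange: 8.4 × 0.8, A = 6.72 in², y = 14.4 in, Ī = 0.3584 in⁴.
Hole (subtracted): ⌀0.5, A = 0.1963 in², y = 0.4 in, Ī = 0.003068 in⁴.
Centroid: ȳ = ΣA·y / ΣA = 7.48 in.
Transfer each piece to the horizontal axis through the centroid using Ī + A·d² with d = y − 7.48:
  bottom flange: d = -7.08 in → contributes +337.2 in⁴
  web: d = -0.07989 in → contributes +57.52 in⁴
  top flange: d = 6.92 in → contributes +322.2 in⁴
  hole: d = -7.08 in → contributes −9.845 in⁴
Total I = 707 in⁴.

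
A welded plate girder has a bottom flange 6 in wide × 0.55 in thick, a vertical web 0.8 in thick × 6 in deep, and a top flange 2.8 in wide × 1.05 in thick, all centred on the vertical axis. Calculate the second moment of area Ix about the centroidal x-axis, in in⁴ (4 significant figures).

Decompose the section into non-overlapping parts with the origin at the bottom-left of its bounding rectangle.
Bottom plate: 6 × 0.55, A = 3.3 in², y = 0.275 in, Ī = 0.0831875 in⁴.
Web plate: 0.8 × 6, A = 4.8 in², y = 3.55 in, Ī = 14.4 in⁴.
Top plate: 2.8 × 1.05, A = 2.94 in², y = 7.075 in, Ī = 0.270113 in⁴.
Centroid: ȳ = ΣA·y / ΣA = 3.50978 in.
Transfer each piece to the centroidal x-axis using Ī + A·d² with d = y − 3.50978:
  bottom plate: d = -3.23478 in → contributes +34.6138 in⁴
  web plate: d = 0.0402174 in → contributes +14.4078 in⁴
  top plate: d = 3.56522 in → contributes +37.6398 in⁴
Total I = 86.6613 in⁴.

Ix ≈ 86.66 in⁴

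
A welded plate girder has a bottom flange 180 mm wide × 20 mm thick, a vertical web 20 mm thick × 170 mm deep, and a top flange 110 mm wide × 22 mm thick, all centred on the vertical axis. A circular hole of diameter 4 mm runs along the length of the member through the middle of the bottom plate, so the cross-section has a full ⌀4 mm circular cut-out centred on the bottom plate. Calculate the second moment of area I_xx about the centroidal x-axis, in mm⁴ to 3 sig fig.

Split into non-overlapping primitives; take the origin at the lower-left of the bounding box.
Bottom plate: 180 × 20, A = 3 600 mm², y = 10 mm, Ī = 120 000 mm⁴.
Web plate: 20 × 170, A = 3 400 mm², y = 105 mm, Ī = 8 188 333 mm⁴.
Top plate: 110 × 22, A = 2 420 mm², y = 201 mm, Ī = 97 607 mm⁴.
Hole (subtracted): ⌀4, A = 12.566 mm², y = 10 mm, Ī = 12.566 mm⁴.
Centroid: ȳ = ΣA·y / ΣA = 93.468 mm.
Transfer each piece to the centroidal x-axis using Ī + A·d² with d = y − 93.468:
  bottom plate: d = -83.468 mm → contributes +25 200 886 mm⁴
  web plate: d = 11.532 mm → contributes +8 640 486 mm⁴
  top plate: d = 107.53 mm → contributes +28 080 365 mm⁴
  hole: d = -83.468 mm → contributes −87 561 mm⁴
Total I = 61 834 177 mm⁴.

I_xx ≈ 6.18 × 10⁷ mm⁴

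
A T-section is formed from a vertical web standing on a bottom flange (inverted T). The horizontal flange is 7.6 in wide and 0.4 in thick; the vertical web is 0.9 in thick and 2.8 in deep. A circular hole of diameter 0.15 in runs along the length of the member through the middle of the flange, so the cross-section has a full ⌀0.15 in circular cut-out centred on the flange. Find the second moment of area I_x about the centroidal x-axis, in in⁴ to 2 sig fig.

I_x ≈ 5.2 in⁴

Split into non-overlapping primitives; take the origin at the lower-left of the bounding box.
Flange: 7.6 × 0.4, A = 3.04 in², y = 0.2 in, Ī = 0.04053 in⁴.
Web: 0.9 × 2.8, A = 2.52 in², y = 1.8 in, Ī = 1.646 in⁴.
Hole (subtracted): ⌀0.15, A = 0.01767 in², y = 0.2 in, Ī = 0.00002485 in⁴.
Centroid: ȳ = ΣA·y / ΣA = 0.9275 in.
Transfer each piece to the centroidal x-axis using Ī + A·d² with d = y − 0.9275:
  flange: d = -0.7275 in → contributes +1.649 in⁴
  web: d = 0.8725 in → contributes +3.565 in⁴
  hole: d = -0.7275 in → contributes −0.009377 in⁴
Total I = 5.205 in⁴.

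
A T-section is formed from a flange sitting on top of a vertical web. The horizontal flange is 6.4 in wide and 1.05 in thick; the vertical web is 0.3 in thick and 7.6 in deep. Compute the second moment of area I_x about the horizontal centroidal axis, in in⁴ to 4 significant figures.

I_x ≈ 43.44 in⁴

Decompose the section into non-overlapping parts with the origin at the bottom-left of its bounding rectangle.
Flange: 6.4 × 1.05, A = 6.72 in², y = 8.125 in, Ī = 0.6174 in⁴.
Web: 0.3 × 7.6, A = 2.28 in², y = 3.8 in, Ī = 10.9744 in⁴.
Centroid: ȳ = ΣA·y / ΣA = 7.02933 in.
Transfer each piece to the horizontal centroidal axis using Ī + A·d² with d = y − 7.02933:
  flange: d = 1.09567 in → contributes +8.68466 in⁴
  web: d = -3.22933 in → contributes +34.7516 in⁴
Total I = 43.4363 in⁴.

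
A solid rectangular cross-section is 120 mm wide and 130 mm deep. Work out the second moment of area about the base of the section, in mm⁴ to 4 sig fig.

I_base ≈ 8.788 × 10⁷ mm⁴

The section: 120 × 130, A = 15 600 mm², y = 65 mm, Ī = 21 970 000 mm⁴.
Transfer it to the base of the section using Ī + A·d² with d = y − 0:
  the section: d = 65 mm → contributes +87 880 000 mm⁴
Total I = 87 880 000 mm⁴.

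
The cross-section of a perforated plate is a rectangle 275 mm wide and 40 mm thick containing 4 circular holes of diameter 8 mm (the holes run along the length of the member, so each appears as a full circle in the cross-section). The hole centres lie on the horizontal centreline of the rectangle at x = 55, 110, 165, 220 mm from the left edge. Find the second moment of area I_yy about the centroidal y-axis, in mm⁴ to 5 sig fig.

Split into non-overlapping primitives; take the origin at the lower-left of the bounding box.
Plate: 275 × 40, A = 11 000 mm², x = 137.5 mm, Ī = 69 322 917 mm⁴.
Hole 1 (subtracted): ⌀8, A = 50.26548 mm², x = 55 mm, Ī = 201.0619 mm⁴.
Hole 2 (subtracted): ⌀8, A = 50.26548 mm², x = 110 mm, Ī = 201.0619 mm⁴.
Hole 3 (subtracted): ⌀8, A = 50.26548 mm², x = 165 mm, Ī = 201.0619 mm⁴.
Hole 4 (subtracted): ⌀8, A = 50.26548 mm², x = 220 mm, Ī = 201.0619 mm⁴.
By symmetry the centroid is at mid-width, x̄ = 137.5 mm.
Transfer each piece to the centroidal y-axis using Ī + A·d² with d = x − 137.5:
  plate: d = 0 mm → contributes +69 322 917 mm⁴
  hole 1: d = -82.5 mm → contributes −342320.5 mm⁴
  hole 2: d = -27.5 mm → contributes −38214.33 mm⁴
  hole 3: d = 27.5 mm → contributes −38214.33 mm⁴
  hole 4: d = 82.5 mm → contributes −342320.5 mm⁴
Total I = 68 561 847 mm⁴.

I_yy ≈ 6.8562 × 10⁷ mm⁴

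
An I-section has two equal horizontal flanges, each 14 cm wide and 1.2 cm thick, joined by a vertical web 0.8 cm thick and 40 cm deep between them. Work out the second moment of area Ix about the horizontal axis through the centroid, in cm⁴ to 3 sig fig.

Split into non-overlapping primitives; take the origin at the lower-left of the bounding box.
Bottom flange: 14 × 1.2, A = 16.8 cm², y = 0.6 cm, Ī = 2.016 cm⁴.
Web: 0.8 × 40, A = 32 cm², y = 21.2 cm, Ī = 4266.7 cm⁴.
Top flange: 14 × 1.2, A = 16.8 cm², y = 41.8 cm, Ī = 2.016 cm⁴.
By symmetry the centroid is at mid-height, ȳ = 21.2 cm.
Transfer each piece to the horizontal axis through the centroid using Ī + A·d² with d = y − 21.2:
  bottom flange: d = -20.6 cm → contributes +7131.3 cm⁴
  web: d = 0 cm → contributes +4266.7 cm⁴
  top flange: d = 20.6 cm → contributes +7131.3 cm⁴
Total I = 18 529 cm⁴.

Ix ≈ 1.85 × 10⁴ cm⁴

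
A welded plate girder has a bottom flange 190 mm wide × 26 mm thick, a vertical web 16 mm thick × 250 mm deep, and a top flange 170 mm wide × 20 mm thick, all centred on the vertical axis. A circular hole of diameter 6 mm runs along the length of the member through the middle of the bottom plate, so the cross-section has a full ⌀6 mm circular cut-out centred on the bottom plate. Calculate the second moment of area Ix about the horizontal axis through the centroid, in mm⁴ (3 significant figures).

Ix ≈ 1.73 × 10⁸ mm⁴

Break the section into simple shapes (no overlaps), measuring from the bottom-left corner of the bounding box.
Bottom plate: 190 × 26, A = 4 940 mm², y = 13 mm, Ī = 278 287 mm⁴.
Web plate: 16 × 250, A = 4 000 mm², y = 151 mm, Ī = 20 833 333 mm⁴.
Top plate: 170 × 20, A = 3 400 mm², y = 286 mm, Ī = 113 333 mm⁴.
Hole (subtracted): ⌀6, A = 28.274 mm², y = 13 mm, Ī = 63.617 mm⁴.
Centroid: ȳ = ΣA·y / ΣA = 133.23 mm.
Transfer each piece to the horizontal axis through the centroid using Ī + A·d² with d = y − 133.23:
  bottom plate: d = -120.23 mm → contributes +71 683 495 mm⁴
  web plate: d = 17.773 mm → contributes +22 096 873 mm⁴
  top plate: d = 152.77 mm → contributes +79 468 093 mm⁴
  hole: d = -120.23 mm → contributes −408 755 mm⁴
Total I = 172 839 706 mm⁴.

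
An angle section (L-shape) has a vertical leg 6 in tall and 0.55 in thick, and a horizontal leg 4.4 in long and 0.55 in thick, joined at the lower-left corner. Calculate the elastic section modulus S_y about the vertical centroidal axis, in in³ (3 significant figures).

S_y ≈ 2.74 in³

Decompose the section into non-overlapping parts with the origin at the bottom-left of its bounding rectangle.
Vertical leg: 0.55 × 6, A = 3.3 in², x = 0.275 in, Ī = 0.083188 in⁴.
Horizontal leg (remainder): 3.85 × 0.55, A = 2.1175 in², x = 2.475 in, Ī = 2.6156 in⁴.
Centroid: x̄ = ΣA·x / ΣA = 1.1349 in.
Transfer each piece to the vertical centroidal axis using Ī + A·d² with d = x − 1.1349:
  vertical leg: d = -0.8599 in → contributes +2.5233 in⁴
  horizontal leg (remainder): d = 1.3401 in → contributes +6.4183 in⁴
Total I = 8.9416 in⁴.
Extreme fibre distance c = 3.2651 in; S = I/c = 2.7385 in³.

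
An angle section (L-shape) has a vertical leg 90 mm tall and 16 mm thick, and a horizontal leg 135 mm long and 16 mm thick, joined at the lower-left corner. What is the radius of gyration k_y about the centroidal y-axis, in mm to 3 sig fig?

Break the section into simple shapes (no overlaps), measuring from the bottom-left corner of the bounding box.
Vertical leg: 16 × 90, A = 1 440 mm², x = 8 mm, Ī = 30 720 mm⁴.
Horizontal leg (remainder): 119 × 16, A = 1 904 mm², x = 75.5 mm, Ī = 2 246 879 mm⁴.
Centroid: x̄ = ΣA·x / ΣA = 46.433 mm.
Transfer each piece to the centroidal y-axis using Ī + A·d² with d = x − 46.433:
  vertical leg: d = -38.433 mm → contributes +2 157 739 mm⁴
  horizontal leg (remainder): d = 29.067 mm → contributes +3 855 549 mm⁴
Total I = 6 013 288 mm⁴.
Radius of gyration: k = √(I/A) = √(6 013 288 / 3 344) = 42.406 mm.

k_y ≈ 42.4 mm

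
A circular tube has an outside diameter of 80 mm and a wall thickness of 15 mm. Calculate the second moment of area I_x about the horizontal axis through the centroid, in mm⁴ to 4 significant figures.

Decompose the section into non-overlapping parts with the origin at the bottom-left of its bounding rectangle.
Outer circle: ⌀80, A = 5026.55 mm², y = 40 mm, Ī = 2 010 619 mm⁴.
Bore (subtracted): ⌀50, A = 1963.5 mm², y = 40 mm, Ī = 306 796 mm⁴.
By symmetry the centroid is at mid-height, ȳ = 40 mm.
All pieces are centred on the horizontal axis through the centroid, so I = ΣĪ (holes subtracted) = 1 703 823 mm⁴.

I_x ≈ 1.704 × 10⁶ mm⁴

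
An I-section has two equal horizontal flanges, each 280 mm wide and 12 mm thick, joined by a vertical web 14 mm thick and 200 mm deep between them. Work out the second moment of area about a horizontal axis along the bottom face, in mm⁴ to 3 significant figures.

I_base ≈ 2.04 × 10⁸ mm⁴

Treat the section as a set of non-overlapping primitives; coordinates are from the bounding-box lower-left.
Bottom flange: 280 × 12, A = 3 360 mm², y = 6 mm, Ī = 40 320 mm⁴.
Web: 14 × 200, A = 2 800 mm², y = 112 mm, Ī = 9 333 333 mm⁴.
Top flange: 280 × 12, A = 3 360 mm², y = 218 mm, Ī = 40 320 mm⁴.
Transfer each piece to a horizontal axis along the bottom face using Ī + A·d² with d = y − 0:
  bottom flange: d = 6 mm → contributes +161 280 mm⁴
  web: d = 112 mm → contributes +44 456 533 mm⁴
  top flange: d = 218 mm → contributes +159 720 960 mm⁴
Total I = 204 338 773 mm⁴.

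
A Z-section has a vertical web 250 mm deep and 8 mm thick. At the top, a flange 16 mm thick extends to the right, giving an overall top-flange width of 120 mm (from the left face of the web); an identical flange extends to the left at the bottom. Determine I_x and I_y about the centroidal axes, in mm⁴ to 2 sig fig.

Treat the section as a set of non-overlapping primitives; coordinates are from the bounding-box lower-left.
Web: 8 × 250, A = 2 000 mm², y = 125 mm, Ī = 10 416 667 mm⁴.
Top flange (beyond web): 112 × 16, A = 1 792 mm², y = 242 mm, Ī = 38 229 mm⁴.
Bottom flange (beyond web): 112 × 16, A = 1 792 mm², y = 8 mm, Ī = 38 229 mm⁴.
Centroid: ȳ = ΣA·y / ΣA = 125 mm.
Transfer each piece to the centroidal x-axis using Ī + A·d² with d = y − 125:
  web: d = 0 mm → contributes +10 416 667 mm⁴
  top flange (beyond web): d = 117 mm → contributes +24 568 917 mm⁴
  bottom flange (beyond web): d = -117 mm → contributes +24 568 917 mm⁴
Total I = 59 554 501 mm⁴.
For the y-axis: x̄ = 116 mm.
Repeating about the centroidal y-axis gives I_y = 16 659 541 mm⁴.

I_x ≈ 6.0 × 10⁷ mm⁴, I_y ≈ 1.7 × 10⁷ mm⁴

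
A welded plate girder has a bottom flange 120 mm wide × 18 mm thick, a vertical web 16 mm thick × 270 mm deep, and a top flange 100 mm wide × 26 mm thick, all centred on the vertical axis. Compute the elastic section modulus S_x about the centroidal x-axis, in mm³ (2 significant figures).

S_x ≈ 7.9 × 10⁵ mm³

Break the section into simple shapes (no overlaps), measuring from the bottom-left corner of the bounding box.
Bottom plate: 120 × 18, A = 2 160 mm², y = 9 mm, Ī = 58 320 mm⁴.
Web plate: 16 × 270, A = 4 320 mm², y = 153 mm, Ī = 26 244 000 mm⁴.
Top plate: 100 × 26, A = 2 600 mm², y = 301 mm, Ī = 146 467 mm⁴.
Centroid: ȳ = ΣA·y / ΣA = 161.1 mm.
Transfer each piece to the centroidal x-axis using Ī + A·d² with d = y − 161.1:
  bottom plate: d = -152.1 mm → contributes +50 043 988 mm⁴
  web plate: d = -8.123 mm → contributes +26 529 072 mm⁴
  top plate: d = 139.9 mm → contributes +51 016 709 mm⁴
Total I = 127 589 769 mm⁴.
Extreme fibre distance c = 161.1 mm; S = I/c = 791 876 mm³.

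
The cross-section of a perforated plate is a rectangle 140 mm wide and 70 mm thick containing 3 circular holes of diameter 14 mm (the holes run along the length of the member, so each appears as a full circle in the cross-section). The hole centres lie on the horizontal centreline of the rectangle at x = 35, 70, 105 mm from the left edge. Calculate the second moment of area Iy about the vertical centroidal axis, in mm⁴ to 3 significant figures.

Iy ≈ 1.56 × 10⁷ mm⁴

Break the section into simple shapes (no overlaps), measuring from the bottom-left corner of the bounding box.
Plate: 140 × 70, A = 9 800 mm², x = 70 mm, Ī = 16 006 667 mm⁴.
Hole 1 (subtracted): ⌀14, A = 153.94 mm², x = 35 mm, Ī = 1885.7 mm⁴.
Hole 2 (subtracted): ⌀14, A = 153.94 mm², x = 70 mm, Ī = 1885.7 mm⁴.
Hole 3 (subtracted): ⌀14, A = 153.94 mm², x = 105 mm, Ī = 1885.7 mm⁴.
By symmetry the centroid is at mid-width, x̄ = 70 mm.
Transfer each piece to the vertical centroidal axis using Ī + A·d² with d = x − 70:
  plate: d = 0 mm → contributes +16 006 667 mm⁴
  hole 1: d = -35 mm → contributes −190 460 mm⁴
  hole 2: d = 0 mm → contributes −1885.7 mm⁴
  hole 3: d = 35 mm → contributes −190 460 mm⁴
Total I = 15 623 861 mm⁴.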